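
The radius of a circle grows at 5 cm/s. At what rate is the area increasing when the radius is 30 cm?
300π cm²/s

A = πr²
dA/dt = 2πr · dr/dt = 2π(30)(5) = 300π cm²/s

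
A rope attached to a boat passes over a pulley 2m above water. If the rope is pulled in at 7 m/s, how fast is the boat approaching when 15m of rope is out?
105√221/221 ≈ 7.063 m/s

rope² = x² + 2²
x = √(15² - 2²) = √221
dx/dt = (rope/x) · d(rope)/dt = (15/√221) · (-7) = -105√221/221 m/s
The boat approaches at 105√221/221 ≈ 7.063 m/s.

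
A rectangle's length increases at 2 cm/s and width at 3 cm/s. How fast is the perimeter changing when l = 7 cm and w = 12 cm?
10 cm/s

P = 2(l + w)
dP/dt = 2(dl/dt + dw/dt) = 2(2 + 3) = 10 cm/s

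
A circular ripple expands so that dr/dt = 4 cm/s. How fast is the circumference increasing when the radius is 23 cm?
8π cm/s

C = 2πr
dC/dt = 2π · dr/dt = 2π · 4 = 8π cm/s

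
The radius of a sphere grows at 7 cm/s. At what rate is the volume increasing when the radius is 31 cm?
26908π cm³/s

V = (4/3)πr³
dV/dt = dV/dr · dr/dt = 4πr² · 7
At r = 31: dV/dt = 26908π cm³/s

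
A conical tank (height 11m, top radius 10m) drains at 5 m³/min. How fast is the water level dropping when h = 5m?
121/(500π) ≈ 0.07703 m/min

r/h = 10/11, so r = (10/11)h
V = (1/3)πr²h = (1/3)π((10/11)h)²h = (100/363)πh³
dV/dh = (100/121)πh²
dh/dt = (dV/dt)/(dV/dh) = -5/((100/121)π·5²) = -121/(500π) m/min
The level is dropping at 121/(500π) ≈ 0.07703 m/min.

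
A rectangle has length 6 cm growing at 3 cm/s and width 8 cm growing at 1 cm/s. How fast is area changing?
30 cm²/s

A = lw
dA/dt = w·dl/dt + l·dw/dt = 8·3 + 6·1 = 30 cm²/s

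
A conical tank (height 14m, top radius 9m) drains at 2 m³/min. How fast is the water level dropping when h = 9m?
392/(6561π) ≈ 0.01902 m/min

r/h = 9/14, so r = (9/14)h
V = (1/3)πr²h = (1/3)π((9/14)h)²h = (27/196)πh³
dV/dh = (81/196)πh²
dh/dt = (dV/dt)/(dV/dh) = -2/((81/196)π·9²) = -392/(6561π) m/min
The level is dropping at 392/(6561π) ≈ 0.01902 m/min.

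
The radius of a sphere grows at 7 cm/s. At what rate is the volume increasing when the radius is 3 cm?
252π cm³/s

V = (4/3)πr³
dV/dt = dV/dr · dr/dt = 4πr² · 7
At r = 3: dV/dt = 252π cm³/s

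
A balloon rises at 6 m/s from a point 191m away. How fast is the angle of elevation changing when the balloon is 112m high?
0.023376 rad/s

tan(θ) = y/191
sec²(θ) · dθ/dt = (1/191) · dy/dt
dθ/dt = cos²(θ)/191 · 6 = 191/(191² + 112²) · 6
dθ/dt = 0.023376 rad/s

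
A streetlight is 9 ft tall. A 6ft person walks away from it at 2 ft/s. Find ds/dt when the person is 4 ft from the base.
4 ft/s

By similar triangles: 9/(x+s) = 6/s
Solving: s = 6x/3
ds/dt = 6/3 · dx/dt = 2 · 2 = 4 ft/s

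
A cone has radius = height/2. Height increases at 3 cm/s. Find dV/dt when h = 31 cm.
2883π/4 cm³/s

V = (1/3)π(h/2)²h = πh³/12
dV/dt = πh²/4 · 3
At h = 31: dV/dt = 2883π/4 cm³/s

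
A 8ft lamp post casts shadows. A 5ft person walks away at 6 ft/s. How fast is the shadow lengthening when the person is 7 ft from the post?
10 ft/s

By similar triangles: 8/(x+s) = 5/s
Solving: s = 5x/3
ds/dt = 5/3 · dx/dt = 5/3 · 6 = 10 ft/s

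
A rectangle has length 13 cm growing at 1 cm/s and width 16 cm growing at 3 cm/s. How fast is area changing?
55 cm²/s

A = lw
dA/dt = w·dl/dt + l·dw/dt = 16·1 + 13·3 = 55 cm²/s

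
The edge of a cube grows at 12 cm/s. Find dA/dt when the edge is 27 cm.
3888 cm²/s

A = 6s²
dA/dt = 12s · ds/dt = 12·27·12 = 3888 cm²/s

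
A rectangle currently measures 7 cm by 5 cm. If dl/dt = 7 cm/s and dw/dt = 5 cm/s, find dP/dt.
24 cm/s

P = 2(l + w)
dP/dt = 2(dl/dt + dw/dt) = 2(7 + 5) = 24 cm/s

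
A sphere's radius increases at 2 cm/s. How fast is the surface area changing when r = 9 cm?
144π cm²/s

S = 4πr²
dS/dt = dS/dr · dr/dt = 8πr · 2
At r = 9: dS/dt = 144π cm²/s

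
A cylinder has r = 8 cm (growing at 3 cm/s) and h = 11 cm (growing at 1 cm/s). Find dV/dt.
592π cm³/s

V = πr²h
dV/dt = 2πrh·dr/dt + πr²·dh/dt
= 2π(8)(11)(3) + π(8)²(1)
= 592π cm³/s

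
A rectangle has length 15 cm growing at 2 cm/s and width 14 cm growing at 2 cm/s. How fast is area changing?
58 cm²/s

A = lw
dA/dt = w·dl/dt + l·dw/dt = 14·2 + 15·2 = 58 cm²/s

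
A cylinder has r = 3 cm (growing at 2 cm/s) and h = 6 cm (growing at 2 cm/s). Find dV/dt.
90π cm³/s

V = πr²h
dV/dt = 2πrh·dr/dt + πr²·dh/dt
= 2π(3)(6)(2) + π(3)²(2)
= 90π cm³/s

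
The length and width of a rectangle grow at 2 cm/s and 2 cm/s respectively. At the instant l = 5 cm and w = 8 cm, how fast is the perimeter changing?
8 cm/s

P = 2(l + w)
dP/dt = 2(dl/dt + dw/dt) = 2(2 + 2) = 8 cm/s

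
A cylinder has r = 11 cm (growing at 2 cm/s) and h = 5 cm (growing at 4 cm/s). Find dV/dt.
704π cm³/s

V = πr²h
dV/dt = 2πrh·dr/dt + πr²·dh/dt
= 2π(11)(5)(2) + π(11)²(4)
= 704π cm³/s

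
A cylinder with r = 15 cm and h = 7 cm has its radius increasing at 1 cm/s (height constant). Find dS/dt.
74π cm²/s

S = 2πrh + 2πr² (lateral + bases)
dS/dt = (2πh + 4πr)·dr/dt = (2π·7 + 4π·15)·1
= 74π cm²/s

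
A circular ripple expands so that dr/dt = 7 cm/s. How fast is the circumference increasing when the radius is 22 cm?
14π cm/s

C = 2πr
dC/dt = 2π · dr/dt = 2π · 7 = 14π cm/s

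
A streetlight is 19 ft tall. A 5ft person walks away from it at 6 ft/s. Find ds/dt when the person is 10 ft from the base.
15/7 ft/s

By similar triangles: 19/(x+s) = 5/s
Solving: s = 5x/14
ds/dt = 5/14 · dx/dt = 5/14 · 6 = 15/7 ft/s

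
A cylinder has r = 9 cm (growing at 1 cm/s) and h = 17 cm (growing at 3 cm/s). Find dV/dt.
549π cm³/s

V = πr²h
dV/dt = 2πrh·dr/dt + πr²·dh/dt
= 2π(9)(17)(1) + π(9)²(3)
= 549π cm³/s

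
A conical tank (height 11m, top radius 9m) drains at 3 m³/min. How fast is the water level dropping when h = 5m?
121/(675π) ≈ 0.05706 m/min

r/h = 9/11, so r = (9/11)h
V = (1/3)πr²h = (1/3)π((9/11)h)²h = (27/121)πh³
dV/dh = (81/121)πh²
dh/dt = (dV/dt)/(dV/dh) = -3/((81/121)π·5²) = -121/(675π) m/min
The level is dropping at 121/(675π) ≈ 0.05706 m/min.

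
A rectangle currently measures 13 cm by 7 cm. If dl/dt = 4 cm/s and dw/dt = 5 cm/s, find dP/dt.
18 cm/s

P = 2(l + w)
dP/dt = 2(dl/dt + dw/dt) = 2(4 + 5) = 18 cm/s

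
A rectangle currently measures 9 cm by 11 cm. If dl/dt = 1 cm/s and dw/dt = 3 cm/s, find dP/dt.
8 cm/s

P = 2(l + w)
dP/dt = 2(dl/dt + dw/dt) = 2(1 + 3) = 8 cm/s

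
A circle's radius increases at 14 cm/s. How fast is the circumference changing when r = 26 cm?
28π cm/s

C = 2πr
dC/dt = 2π · dr/dt = 2π · 14 = 28π cm/s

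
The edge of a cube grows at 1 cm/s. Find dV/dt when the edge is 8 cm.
192 cm³/s

V = s³
dV/dt = 3s² · ds/dt = 3·8²·1 = 192 cm³/s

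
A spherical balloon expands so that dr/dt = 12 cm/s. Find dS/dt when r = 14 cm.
1344π cm²/s

S = 4πr²
dS/dt = dS/dr · dr/dt = 8πr · 12
At r = 14: dS/dt = 1344π cm²/s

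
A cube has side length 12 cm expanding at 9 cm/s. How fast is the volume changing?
3888 cm³/s

V = s³
dV/dt = 3s² · ds/dt = 3·12²·9 = 3888 cm³/s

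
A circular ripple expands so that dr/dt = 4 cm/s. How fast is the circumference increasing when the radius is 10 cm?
8π cm/s

C = 2πr
dC/dt = 2π · dr/dt = 2π · 4 = 8π cm/s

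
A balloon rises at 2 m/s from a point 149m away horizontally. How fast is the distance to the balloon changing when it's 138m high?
276√41245/41245 ≈ 1.359 m/s

z² = 149² + y²
z = √(149² + 138²) = √41245
dz/dt = y/z · dy/dt = 138/√41245 · 2 = 276√41245/41245 ≈ 1.359 m/s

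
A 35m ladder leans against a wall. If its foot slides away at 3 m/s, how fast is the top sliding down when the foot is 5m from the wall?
√3/4 ≈ 0.433 m/s

x² + y² = 35²
2x·dx/dt + 2y·dy/dt = 0
dy/dt = -x/y · dx/dt = -5/(20√3) · 3 = -√3/4 m/s
The top is descending at √3/4 ≈ 0.433 m/s.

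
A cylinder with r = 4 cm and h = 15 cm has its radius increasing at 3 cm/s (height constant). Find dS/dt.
138π cm²/s

S = 2πrh + 2πr² (lateral + bases)
dS/dt = (2πh + 4πr)·dr/dt = (2π·15 + 4π·4)·3
= 138π cm²/s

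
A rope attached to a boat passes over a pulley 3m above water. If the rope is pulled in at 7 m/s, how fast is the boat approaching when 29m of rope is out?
203√13/104 ≈ 7.038 m/s

rope² = x² + 3²
x = √(29² - 3²) = 8√13
dx/dt = (rope/x) · d(rope)/dt = (29/(8√13)) · (-7) = -203√13/104 m/s
The boat approaches at 203√13/104 ≈ 7.038 m/s.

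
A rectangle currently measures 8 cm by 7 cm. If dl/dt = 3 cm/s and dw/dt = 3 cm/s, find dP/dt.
12 cm/s

P = 2(l + w)
dP/dt = 2(dl/dt + dw/dt) = 2(3 + 3) = 12 cm/s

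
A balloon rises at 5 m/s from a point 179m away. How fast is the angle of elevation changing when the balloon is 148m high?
0.016591 rad/s

tan(θ) = y/179
sec²(θ) · dθ/dt = (1/179) · dy/dt
dθ/dt = cos²(θ)/179 · 5 = 179/(179² + 148²) · 5
dθ/dt = 0.016591 rad/s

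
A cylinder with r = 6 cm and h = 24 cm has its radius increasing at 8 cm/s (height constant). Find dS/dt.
576π cm²/s

S = 2πrh + 2πr² (lateral + bases)
dS/dt = (2πh + 4πr)·dr/dt = (2π·24 + 4π·6)·8
= 576π cm²/s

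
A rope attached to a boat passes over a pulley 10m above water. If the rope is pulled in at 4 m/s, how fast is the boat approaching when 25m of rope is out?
20√21/21 ≈ 4.364 m/s

rope² = x² + 10²
x = √(25² - 10²) = 5√21
dx/dt = (rope/x) · d(rope)/dt = (25/(5√21)) · (-4) = -20√21/21 m/s
The boat approaches at 20√21/21 ≈ 4.364 m/s.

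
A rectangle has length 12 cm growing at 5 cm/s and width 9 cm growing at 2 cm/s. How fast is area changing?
69 cm²/s

A = lw
dA/dt = w·dl/dt + l·dw/dt = 9·5 + 12·2 = 69 cm²/s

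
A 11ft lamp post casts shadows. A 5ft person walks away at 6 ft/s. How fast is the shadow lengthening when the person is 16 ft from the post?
5 ft/s

By similar triangles: 11/(x+s) = 5/s
Solving: s = 5x/6
ds/dt = 5/6 · dx/dt = 5/6 · 6 = 5 ft/s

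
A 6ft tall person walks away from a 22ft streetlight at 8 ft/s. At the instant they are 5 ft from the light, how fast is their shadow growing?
3 ft/s

By similar triangles: 22/(x+s) = 6/s
Solving: s = 6x/16
ds/dt = 6/16 · dx/dt = 3/8 · 8 = 3 ft/s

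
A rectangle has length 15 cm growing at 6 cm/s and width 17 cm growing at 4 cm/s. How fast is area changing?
162 cm²/s

A = lw
dA/dt = w·dl/dt + l·dw/dt = 17·6 + 15·4 = 162 cm²/s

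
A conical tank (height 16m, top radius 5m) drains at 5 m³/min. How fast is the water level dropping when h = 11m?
256/(605π) ≈ 0.1347 m/min

r/h = 5/16, so r = (5/16)h
V = (1/3)πr²h = (1/3)π((5/16)h)²h = (25/768)πh³
dV/dh = (25/256)πh²
dh/dt = (dV/dt)/(dV/dh) = -5/((25/256)π·11²) = -256/(605π) m/min
The level is dropping at 256/(605π) ≈ 0.1347 m/min.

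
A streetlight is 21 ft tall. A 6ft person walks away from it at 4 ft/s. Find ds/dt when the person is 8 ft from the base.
8/5 ft/s

By similar triangles: 21/(x+s) = 6/s
Solving: s = 6x/15
ds/dt = 6/15 · dx/dt = 2/5 · 4 = 8/5 ft/s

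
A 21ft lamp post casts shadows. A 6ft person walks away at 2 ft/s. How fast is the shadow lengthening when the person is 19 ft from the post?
4/5 ft/s

By similar triangles: 21/(x+s) = 6/s
Solving: s = 6x/15
ds/dt = 6/15 · dx/dt = 2/5 · 2 = 4/5 ft/s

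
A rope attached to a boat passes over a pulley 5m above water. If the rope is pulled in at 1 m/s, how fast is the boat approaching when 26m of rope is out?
26√651/651 ≈ 1.019 m/s

rope² = x² + 5²
x = √(26² - 5²) = √651
dx/dt = (rope/x) · d(rope)/dt = (26/√651) · (-1) = -26√651/651 m/s
The boat approaches at 26√651/651 ≈ 1.019 m/s.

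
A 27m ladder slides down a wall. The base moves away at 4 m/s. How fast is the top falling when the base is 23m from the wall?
23√2/5 ≈ 6.505 m/s

x² + y² = 27²
2x·dx/dt + 2y·dy/dt = 0
dy/dt = -x/y · dx/dt = -23/(10√2) · 4 = -23√2/5 m/s
The top is descending at 23√2/5 ≈ 6.505 m/s.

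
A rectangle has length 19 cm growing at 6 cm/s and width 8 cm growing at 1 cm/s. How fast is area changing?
67 cm²/s

A = lw
dA/dt = w·dl/dt + l·dw/dt = 8·6 + 19·1 = 67 cm²/s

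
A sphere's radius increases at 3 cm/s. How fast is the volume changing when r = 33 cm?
13068π cm³/s

V = (4/3)πr³
dV/dt = dV/dr · dr/dt = 4πr² · 3
At r = 33: dV/dt = 13068π cm³/s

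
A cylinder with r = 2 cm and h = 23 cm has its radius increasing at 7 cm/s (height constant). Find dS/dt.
378π cm²/s

S = 2πrh + 2πr² (lateral + bases)
dS/dt = (2πh + 4πr)·dr/dt = (2π·23 + 4π·2)·7
= 378π cm²/s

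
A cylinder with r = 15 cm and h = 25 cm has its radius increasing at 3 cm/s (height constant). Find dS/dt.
330π cm²/s

S = 2πrh + 2πr² (lateral + bases)
dS/dt = (2πh + 4πr)·dr/dt = (2π·25 + 4π·15)·3
= 330π cm²/s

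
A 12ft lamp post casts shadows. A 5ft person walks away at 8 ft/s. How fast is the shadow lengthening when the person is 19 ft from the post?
40/7 ft/s

By similar triangles: 12/(x+s) = 5/s
Solving: s = 5x/7
ds/dt = 5/7 · dx/dt = 5/7 · 8 = 40/7 ft/s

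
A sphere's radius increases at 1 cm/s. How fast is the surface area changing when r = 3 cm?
24π cm²/s

S = 4πr²
dS/dt = dS/dr · dr/dt = 8πr · 1
At r = 3: dS/dt = 24π cm²/s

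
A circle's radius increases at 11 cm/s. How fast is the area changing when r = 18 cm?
396π cm²/s

A = πr²
dA/dt = 2πr · dr/dt = 2π(18)(11) = 396π cm²/s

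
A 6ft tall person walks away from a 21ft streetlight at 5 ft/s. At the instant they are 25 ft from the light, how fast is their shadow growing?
2 ft/s

By similar triangles: 21/(x+s) = 6/s
Solving: s = 6x/15
ds/dt = 6/15 · dx/dt = 2/5 · 5 = 2 ft/s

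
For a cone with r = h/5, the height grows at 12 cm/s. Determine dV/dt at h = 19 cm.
4332π/25 cm³/s

V = (1/3)π(h/5)²h = πh³/75
dV/dt = πh²/25 · 12
At h = 19: dV/dt = 4332π/25 cm³/s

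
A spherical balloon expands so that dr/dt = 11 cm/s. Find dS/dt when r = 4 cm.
352π cm²/s

S = 4πr²
dS/dt = dS/dr · dr/dt = 8πr · 11
At r = 4: dS/dt = 352π cm²/s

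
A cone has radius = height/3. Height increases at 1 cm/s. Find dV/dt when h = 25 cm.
625π/9 cm³/s

V = (1/3)π(h/3)²h = πh³/27
dV/dt = πh²/9 · 1
At h = 25: dV/dt = 625π/9 cm³/s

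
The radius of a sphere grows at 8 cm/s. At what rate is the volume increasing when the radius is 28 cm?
25088π cm³/s

V = (4/3)πr³
dV/dt = dV/dr · dr/dt = 4πr² · 8
At r = 28: dV/dt = 25088π cm³/s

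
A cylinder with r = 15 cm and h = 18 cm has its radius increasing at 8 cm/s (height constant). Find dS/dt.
768π cm²/s

S = 2πrh + 2πr² (lateral + bases)
dS/dt = (2πh + 4πr)·dr/dt = (2π·18 + 4π·15)·8
= 768π cm²/s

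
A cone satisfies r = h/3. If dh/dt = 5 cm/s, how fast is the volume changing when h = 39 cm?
845π cm³/s

V = (1/3)π(h/3)²h = πh³/27
dV/dt = πh²/9 · 5
At h = 39: dV/dt = 845π cm³/s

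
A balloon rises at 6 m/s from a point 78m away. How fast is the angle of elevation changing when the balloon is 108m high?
0.026369 rad/s

tan(θ) = y/78
sec²(θ) · dθ/dt = (1/78) · dy/dt
dθ/dt = cos²(θ)/78 · 6 = 78/(78² + 108²) · 6
dθ/dt = 0.026369 rad/s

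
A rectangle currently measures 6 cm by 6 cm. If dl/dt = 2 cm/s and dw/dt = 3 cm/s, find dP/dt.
10 cm/s

P = 2(l + w)
dP/dt = 2(dl/dt + dw/dt) = 2(2 + 3) = 10 cm/s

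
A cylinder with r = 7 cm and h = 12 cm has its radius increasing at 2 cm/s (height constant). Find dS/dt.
104π cm²/s

S = 2πrh + 2πr² (lateral + bases)
dS/dt = (2πh + 4πr)·dr/dt = (2π·12 + 4π·7)·2
= 104π cm²/s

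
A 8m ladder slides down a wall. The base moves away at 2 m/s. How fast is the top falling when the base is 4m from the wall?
2√3/3 ≈ 1.155 m/s

x² + y² = 8²
2x·dx/dt + 2y·dy/dt = 0
dy/dt = -x/y · dx/dt = -4/(4√3) · 2 = -2√3/3 m/s
The top is descending at 2√3/3 ≈ 1.155 m/s.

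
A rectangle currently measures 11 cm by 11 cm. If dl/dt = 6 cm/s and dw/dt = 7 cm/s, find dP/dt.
26 cm/s

P = 2(l + w)
dP/dt = 2(dl/dt + dw/dt) = 2(6 + 7) = 26 cm/s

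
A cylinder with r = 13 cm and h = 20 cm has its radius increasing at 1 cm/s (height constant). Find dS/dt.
92π cm²/s

S = 2πrh + 2πr² (lateral + bases)
dS/dt = (2πh + 4πr)·dr/dt = (2π·20 + 4π·13)·1
= 92π cm²/s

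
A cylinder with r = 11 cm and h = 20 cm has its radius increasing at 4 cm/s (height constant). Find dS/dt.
336π cm²/s

S = 2πrh + 2πr² (lateral + bases)
dS/dt = (2πh + 4πr)·dr/dt = (2π·20 + 4π·11)·4
= 336π cm²/s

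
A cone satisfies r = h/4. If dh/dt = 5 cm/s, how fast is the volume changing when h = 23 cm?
2645π/16 cm³/s

V = (1/3)π(h/4)²h = πh³/48
dV/dt = πh²/16 · 5
At h = 23: dV/dt = 2645π/16 cm³/s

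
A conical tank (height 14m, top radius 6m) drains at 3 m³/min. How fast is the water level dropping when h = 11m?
49/(363π) ≈ 0.04297 m/min

r/h = 6/14, so r = (3/7)h
V = (1/3)πr²h = (1/3)π((3/7)h)²h = (3/49)πh³
dV/dh = (9/49)πh²
dh/dt = (dV/dt)/(dV/dh) = -3/((9/49)π·11²) = -49/(363π) m/min
The level is dropping at 49/(363π) ≈ 0.04297 m/min.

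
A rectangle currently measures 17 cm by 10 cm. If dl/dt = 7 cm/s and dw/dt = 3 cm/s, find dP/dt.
20 cm/s

P = 2(l + w)
dP/dt = 2(dl/dt + dw/dt) = 2(7 + 3) = 20 cm/s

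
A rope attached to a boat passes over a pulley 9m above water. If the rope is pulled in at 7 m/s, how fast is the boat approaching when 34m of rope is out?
238√43/215 ≈ 7.259 m/s

rope² = x² + 9²
x = √(34² - 9²) = 5√43
dx/dt = (rope/x) · d(rope)/dt = (34/(5√43)) · (-7) = -238√43/215 m/s
The boat approaches at 238√43/215 ≈ 7.259 m/s.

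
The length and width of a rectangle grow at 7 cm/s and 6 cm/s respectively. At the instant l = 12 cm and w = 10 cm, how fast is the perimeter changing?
26 cm/s

P = 2(l + w)
dP/dt = 2(dl/dt + dw/dt) = 2(7 + 6) = 26 cm/s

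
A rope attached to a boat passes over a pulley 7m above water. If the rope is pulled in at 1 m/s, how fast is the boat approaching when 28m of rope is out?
4√15/15 ≈ 1.033 m/s

rope² = x² + 7²
x = √(28² - 7²) = 7√15
dx/dt = (rope/x) · d(rope)/dt = (28/(7√15)) · (-1) = -4√15/15 m/s
The boat approaches at 4√15/15 ≈ 1.033 m/s.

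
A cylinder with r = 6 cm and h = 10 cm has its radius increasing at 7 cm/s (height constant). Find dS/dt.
308π cm²/s

S = 2πrh + 2πr² (lateral + bases)
dS/dt = (2πh + 4πr)·dr/dt = (2π·10 + 4π·6)·7
= 308π cm²/s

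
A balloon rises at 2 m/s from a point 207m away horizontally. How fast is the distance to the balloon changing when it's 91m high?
91√51130/25565 ≈ 0.8049 m/s

z² = 207² + y²
z = √(207² + 91²) = √51130
dz/dt = y/z · dy/dt = 91/√51130 · 2 = 91√51130/25565 ≈ 0.8049 m/s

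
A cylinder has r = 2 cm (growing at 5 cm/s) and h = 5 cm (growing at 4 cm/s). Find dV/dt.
116π cm³/s

V = πr²h
dV/dt = 2πrh·dr/dt + πr²·dh/dt
= 2π(2)(5)(5) + π(2)²(4)
= 116π cm³/s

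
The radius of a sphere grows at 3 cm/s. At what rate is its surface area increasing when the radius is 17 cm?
408π cm²/s

S = 4πr²
dS/dt = dS/dr · dr/dt = 8πr · 3
At r = 17: dS/dt = 408π cm²/s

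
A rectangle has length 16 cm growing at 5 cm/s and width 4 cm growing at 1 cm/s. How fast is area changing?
36 cm²/s

A = lw
dA/dt = w·dl/dt + l·dw/dt = 4·5 + 16·1 = 36 cm²/s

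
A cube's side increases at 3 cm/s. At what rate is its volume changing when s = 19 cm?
3249 cm³/s

V = s³
dV/dt = 3s² · ds/dt = 3·19²·3 = 3249 cm³/s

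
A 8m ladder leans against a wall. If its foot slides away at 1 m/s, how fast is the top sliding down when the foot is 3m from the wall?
3√55/55 ≈ 0.4045 m/s

x² + y² = 8²
2x·dx/dt + 2y·dy/dt = 0
dy/dt = -x/y · dx/dt = -3/√55 · 1 = -3√55/55 m/s
The top is descending at 3√55/55 ≈ 0.4045 m/s.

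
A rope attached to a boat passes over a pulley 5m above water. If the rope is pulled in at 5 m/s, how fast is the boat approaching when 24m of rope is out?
120√551/551 ≈ 5.112 m/s

rope² = x² + 5²
x = √(24² - 5²) = √551
dx/dt = (rope/x) · d(rope)/dt = (24/√551) · (-5) = -120√551/551 m/s
The boat approaches at 120√551/551 ≈ 5.112 m/s.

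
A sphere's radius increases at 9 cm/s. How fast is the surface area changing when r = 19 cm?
1368π cm²/s

S = 4πr²
dS/dt = dS/dr · dr/dt = 8πr · 9
At r = 19: dS/dt = 1368π cm²/s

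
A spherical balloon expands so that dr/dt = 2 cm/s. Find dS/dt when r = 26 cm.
416π cm²/s

S = 4πr²
dS/dt = dS/dr · dr/dt = 8πr · 2
At r = 26: dS/dt = 416π cm²/s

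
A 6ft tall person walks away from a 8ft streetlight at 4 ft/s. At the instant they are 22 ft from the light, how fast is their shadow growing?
12 ft/s

By similar triangles: 8/(x+s) = 6/s
Solving: s = 6x/2
ds/dt = 6/2 · dx/dt = 3 · 4 = 12 ft/s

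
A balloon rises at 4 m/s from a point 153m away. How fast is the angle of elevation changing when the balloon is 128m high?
0.01538 rad/s

tan(θ) = y/153
sec²(θ) · dθ/dt = (1/153) · dy/dt
dθ/dt = cos²(θ)/153 · 4 = 153/(153² + 128²) · 4
dθ/dt = 0.01538 rad/s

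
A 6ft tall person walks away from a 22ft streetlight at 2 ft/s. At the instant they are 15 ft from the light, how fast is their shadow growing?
3/4 ft/s

By similar triangles: 22/(x+s) = 6/s
Solving: s = 6x/16
ds/dt = 6/16 · dx/dt = 3/8 · 2 = 3/4 ft/s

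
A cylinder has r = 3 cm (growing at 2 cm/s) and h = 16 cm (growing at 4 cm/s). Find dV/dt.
228π cm³/s

V = πr²h
dV/dt = 2πrh·dr/dt + πr²·dh/dt
= 2π(3)(16)(2) + π(3)²(4)
= 228π cm³/s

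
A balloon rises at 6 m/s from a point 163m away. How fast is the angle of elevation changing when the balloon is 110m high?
0.025292 rad/s

tan(θ) = y/163
sec²(θ) · dθ/dt = (1/163) · dy/dt
dθ/dt = cos²(θ)/163 · 6 = 163/(163² + 110²) · 6
dθ/dt = 0.025292 rad/s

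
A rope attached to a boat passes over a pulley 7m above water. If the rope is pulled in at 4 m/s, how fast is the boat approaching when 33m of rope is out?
33√65/65 ≈ 4.093 m/s

rope² = x² + 7²
x = √(33² - 7²) = 4√65
dx/dt = (rope/x) · d(rope)/dt = (33/(4√65)) · (-4) = -33√65/65 m/s
The boat approaches at 33√65/65 ≈ 4.093 m/s.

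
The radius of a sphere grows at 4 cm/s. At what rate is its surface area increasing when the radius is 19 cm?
608π cm²/s

S = 4πr²
dS/dt = dS/dr · dr/dt = 8πr · 4
At r = 19: dS/dt = 608π cm²/s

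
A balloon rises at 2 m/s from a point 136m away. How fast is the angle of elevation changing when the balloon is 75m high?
0.011276 rad/s

tan(θ) = y/136
sec²(θ) · dθ/dt = (1/136) · dy/dt
dθ/dt = cos²(θ)/136 · 2 = 136/(136² + 75²) · 2
dθ/dt = 0.011276 rad/s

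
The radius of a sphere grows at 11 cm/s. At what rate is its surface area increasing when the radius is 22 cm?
1936π cm²/s

S = 4πr²
dS/dt = dS/dr · dr/dt = 8πr · 11
At r = 22: dS/dt = 1936π cm²/s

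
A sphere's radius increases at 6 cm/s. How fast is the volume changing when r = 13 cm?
4056π cm³/s

V = (4/3)πr³
dV/dt = dV/dr · dr/dt = 4πr² · 6
At r = 13: dV/dt = 4056π cm³/s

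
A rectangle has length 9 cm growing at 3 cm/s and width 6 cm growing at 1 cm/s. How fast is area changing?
27 cm²/s

A = lw
dA/dt = w·dl/dt + l·dw/dt = 6·3 + 9·1 = 27 cm²/s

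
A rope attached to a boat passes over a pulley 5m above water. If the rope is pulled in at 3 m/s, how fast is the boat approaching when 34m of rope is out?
34√1131/377 ≈ 3.033 m/s

rope² = x² + 5²
x = √(34² - 5²) = √1131
dx/dt = (rope/x) · d(rope)/dt = (34/√1131) · (-3) = -34√1131/377 m/s
The boat approaches at 34√1131/377 ≈ 3.033 m/s.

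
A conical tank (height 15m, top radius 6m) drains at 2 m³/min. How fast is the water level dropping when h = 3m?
25/(18π) ≈ 0.4421 m/min

r/h = 6/15, so r = (2/5)h
V = (1/3)πr²h = (1/3)π((2/5)h)²h = (4/75)πh³
dV/dh = (4/25)πh²
dh/dt = (dV/dt)/(dV/dh) = -2/((4/25)π·3²) = -25/(18π) m/min
The level is dropping at 25/(18π) ≈ 0.4421 m/min.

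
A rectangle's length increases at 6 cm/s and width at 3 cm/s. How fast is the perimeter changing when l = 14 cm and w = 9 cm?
18 cm/s

P = 2(l + w)
dP/dt = 2(dl/dt + dw/dt) = 2(6 + 3) = 18 cm/s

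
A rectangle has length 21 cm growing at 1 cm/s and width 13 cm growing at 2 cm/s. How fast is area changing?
55 cm²/s

A = lw
dA/dt = w·dl/dt + l·dw/dt = 13·1 + 21·2 = 55 cm²/s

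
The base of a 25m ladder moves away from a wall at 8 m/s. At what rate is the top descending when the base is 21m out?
42√46/23 ≈ 12.39 m/s

x² + y² = 25²
2x·dx/dt + 2y·dy/dt = 0
dy/dt = -x/y · dx/dt = -21/(2√46) · 8 = -42√46/23 m/s
The top is descending at 42√46/23 ≈ 12.39 m/s.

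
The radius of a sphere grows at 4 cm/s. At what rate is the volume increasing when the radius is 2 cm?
64π cm³/s

V = (4/3)πr³
dV/dt = dV/dr · dr/dt = 4πr² · 4
At r = 2: dV/dt = 64π cm³/s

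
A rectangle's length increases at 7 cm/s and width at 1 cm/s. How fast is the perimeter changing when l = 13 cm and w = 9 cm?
16 cm/s

P = 2(l + w)
dP/dt = 2(dl/dt + dw/dt) = 2(7 + 1) = 16 cm/s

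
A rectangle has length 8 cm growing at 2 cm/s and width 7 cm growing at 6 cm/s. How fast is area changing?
62 cm²/s

A = lw
dA/dt = w·dl/dt + l·dw/dt = 7·2 + 8·6 = 62 cm²/s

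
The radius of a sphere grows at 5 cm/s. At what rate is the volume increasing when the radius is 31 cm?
19220π cm³/s

V = (4/3)πr³
dV/dt = dV/dr · dr/dt = 4πr² · 5
At r = 31: dV/dt = 19220π cm³/s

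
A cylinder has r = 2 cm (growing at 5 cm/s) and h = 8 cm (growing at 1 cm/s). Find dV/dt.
164π cm³/s

V = πr²h
dV/dt = 2πrh·dr/dt + πr²·dh/dt
= 2π(2)(8)(5) + π(2)²(1)
= 164π cm³/s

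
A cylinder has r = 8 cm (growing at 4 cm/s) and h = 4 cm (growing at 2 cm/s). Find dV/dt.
384π cm³/s

V = πr²h
dV/dt = 2πrh·dr/dt + πr²·dh/dt
= 2π(8)(4)(4) + π(8)²(2)
= 384π cm³/s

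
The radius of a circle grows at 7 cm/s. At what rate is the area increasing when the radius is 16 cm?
224π cm²/s

A = πr²
dA/dt = 2πr · dr/dt = 2π(16)(7) = 224π cm²/s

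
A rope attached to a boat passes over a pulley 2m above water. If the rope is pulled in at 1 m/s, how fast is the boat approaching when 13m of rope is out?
13√165/165 ≈ 1.012 m/s

rope² = x² + 2²
x = √(13² - 2²) = √165
dx/dt = (rope/x) · d(rope)/dt = (13/√165) · (-1) = -13√165/165 m/s
The boat approaches at 13√165/165 ≈ 1.012 m/s.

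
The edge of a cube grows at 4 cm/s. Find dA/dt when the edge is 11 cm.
528 cm²/s

A = 6s²
dA/dt = 12s · ds/dt = 12·11·4 = 528 cm²/s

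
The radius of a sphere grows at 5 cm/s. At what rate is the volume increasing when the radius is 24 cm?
11520π cm³/s

V = (4/3)πr³
dV/dt = dV/dr · dr/dt = 4πr² · 5
At r = 24: dV/dt = 11520π cm³/s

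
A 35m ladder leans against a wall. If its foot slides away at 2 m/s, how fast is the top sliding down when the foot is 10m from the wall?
4√5/15 ≈ 0.5963 m/s

x² + y² = 35²
2x·dx/dt + 2y·dy/dt = 0
dy/dt = -x/y · dx/dt = -10/(15√5) · 2 = -4√5/15 m/s
The top is descending at 4√5/15 ≈ 0.5963 m/s.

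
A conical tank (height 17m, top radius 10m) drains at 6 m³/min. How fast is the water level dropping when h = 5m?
867/(1250π) ≈ 0.2208 m/min

r/h = 10/17, so r = (10/17)h
V = (1/3)πr²h = (1/3)π((10/17)h)²h = (100/867)πh³
dV/dh = (100/289)πh²
dh/dt = (dV/dt)/(dV/dh) = -6/((100/289)π·5²) = -867/(1250π) m/min
The level is dropping at 867/(1250π) ≈ 0.2208 m/min.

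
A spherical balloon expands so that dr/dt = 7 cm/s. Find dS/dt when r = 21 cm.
1176π cm²/s

S = 4πr²
dS/dt = dS/dr · dr/dt = 8πr · 7
At r = 21: dS/dt = 1176π cm²/s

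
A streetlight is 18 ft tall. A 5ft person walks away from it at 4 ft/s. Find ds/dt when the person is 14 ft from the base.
20/13 ft/s

By similar triangles: 18/(x+s) = 5/s
Solving: s = 5x/13
ds/dt = 5/13 · dx/dt = 5/13 · 4 = 20/13 ft/s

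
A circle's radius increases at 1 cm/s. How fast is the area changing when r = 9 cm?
18π cm²/s

A = πr²
dA/dt = 2πr · dr/dt = 2π(9)(1) = 18π cm²/s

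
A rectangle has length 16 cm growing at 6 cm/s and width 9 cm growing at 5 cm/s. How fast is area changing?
134 cm²/s

A = lw
dA/dt = w·dl/dt + l·dw/dt = 9·6 + 16·5 = 134 cm²/s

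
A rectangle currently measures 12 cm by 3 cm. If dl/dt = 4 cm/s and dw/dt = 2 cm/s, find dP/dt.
12 cm/s

P = 2(l + w)
dP/dt = 2(dl/dt + dw/dt) = 2(4 + 2) = 12 cm/s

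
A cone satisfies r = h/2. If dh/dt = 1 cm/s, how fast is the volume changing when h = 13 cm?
169π/4 cm³/s

V = (1/3)π(h/2)²h = πh³/12
dV/dt = πh²/4 · 1
At h = 13: dV/dt = 169π/4 cm³/s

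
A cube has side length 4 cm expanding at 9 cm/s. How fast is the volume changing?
432 cm³/s

V = s³
dV/dt = 3s² · ds/dt = 3·4²·9 = 432 cm³/s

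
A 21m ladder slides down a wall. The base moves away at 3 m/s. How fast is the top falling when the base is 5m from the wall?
15√26/104 ≈ 0.7354 m/s

x² + y² = 21²
2x·dx/dt + 2y·dy/dt = 0
dy/dt = -x/y · dx/dt = -5/(4√26) · 3 = -15√26/104 m/s
The top is descending at 15√26/104 ≈ 0.7354 m/s.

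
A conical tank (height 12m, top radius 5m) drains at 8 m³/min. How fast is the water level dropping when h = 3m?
128/(25π) ≈ 1.63 m/min

r/h = 5/12, so r = (5/12)h
V = (1/3)πr²h = (1/3)π((5/12)h)²h = (25/432)πh³
dV/dh = (25/144)πh²
dh/dt = (dV/dt)/(dV/dh) = -8/((25/144)π·3²) = -128/(25π) m/min
The level is dropping at 128/(25π) ≈ 1.63 m/min.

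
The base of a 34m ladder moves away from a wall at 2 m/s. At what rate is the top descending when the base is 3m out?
6√1147/1147 ≈ 0.1772 m/s

x² + y² = 34²
2x·dx/dt + 2y·dy/dt = 0
dy/dt = -x/y · dx/dt = -3/√1147 · 2 = -6√1147/1147 m/s
The top is descending at 6√1147/1147 ≈ 0.1772 m/s.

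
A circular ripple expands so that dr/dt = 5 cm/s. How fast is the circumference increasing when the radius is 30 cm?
10π cm/s

C = 2πr
dC/dt = 2π · dr/dt = 2π · 5 = 10π cm/s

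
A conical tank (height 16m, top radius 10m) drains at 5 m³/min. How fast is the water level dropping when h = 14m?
16/(245π) ≈ 0.02079 m/min

r/h = 10/16, so r = (5/8)h
V = (1/3)πr²h = (1/3)π((5/8)h)²h = (25/192)πh³
dV/dh = (25/64)πh²
dh/dt = (dV/dt)/(dV/dh) = -5/((25/64)π·14²) = -16/(245π) m/min
The level is dropping at 16/(245π) ≈ 0.02079 m/min.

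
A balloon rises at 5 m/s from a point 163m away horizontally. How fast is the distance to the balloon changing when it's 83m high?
415√33458/33458 ≈ 2.269 m/s

z² = 163² + y²
z = √(163² + 83²) = √33458
dz/dt = y/z · dy/dt = 83/√33458 · 5 = 415√33458/33458 ≈ 2.269 m/s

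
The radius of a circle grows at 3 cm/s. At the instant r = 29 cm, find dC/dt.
6π cm/s

C = 2πr
dC/dt = 2π · dr/dt = 2π · 3 = 6π cm/s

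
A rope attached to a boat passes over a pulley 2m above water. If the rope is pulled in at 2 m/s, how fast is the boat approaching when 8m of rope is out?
8√15/15 ≈ 2.066 m/s

rope² = x² + 2²
x = √(8² - 2²) = 2√15
dx/dt = (rope/x) · d(rope)/dt = (8/(2√15)) · (-2) = -8√15/15 m/s
The boat approaches at 8√15/15 ≈ 2.066 m/s.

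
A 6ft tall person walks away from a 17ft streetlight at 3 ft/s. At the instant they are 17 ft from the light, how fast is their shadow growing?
18/11 ft/s

By similar triangles: 17/(x+s) = 6/s
Solving: s = 6x/11
ds/dt = 6/11 · dx/dt = 6/11 · 3 = 18/11 ft/s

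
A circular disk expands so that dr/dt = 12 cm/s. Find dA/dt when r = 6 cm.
144π cm²/s

A = πr²
dA/dt = 2πr · dr/dt = 2π(6)(12) = 144π cm²/s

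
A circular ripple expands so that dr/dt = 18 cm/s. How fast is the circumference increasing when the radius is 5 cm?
36π cm/s

C = 2πr
dC/dt = 2π · dr/dt = 2π · 18 = 36π cm/s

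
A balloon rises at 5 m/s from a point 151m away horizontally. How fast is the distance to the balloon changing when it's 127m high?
127√38930/7786 ≈ 3.218 m/s

z² = 151² + y²
z = √(151² + 127²) = √38930
dz/dt = y/z · dy/dt = 127/√38930 · 5 = 127√38930/7786 ≈ 3.218 m/s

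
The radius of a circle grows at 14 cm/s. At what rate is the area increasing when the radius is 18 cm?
504π cm²/s

A = πr²
dA/dt = 2πr · dr/dt = 2π(18)(14) = 504π cm²/s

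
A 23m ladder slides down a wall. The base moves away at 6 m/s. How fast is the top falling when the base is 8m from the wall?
16√465/155 ≈ 2.226 m/s

x² + y² = 23²
2x·dx/dt + 2y·dy/dt = 0
dy/dt = -x/y · dx/dt = -8/√465 · 6 = -16√465/155 m/s
The top is descending at 16√465/155 ≈ 2.226 m/s.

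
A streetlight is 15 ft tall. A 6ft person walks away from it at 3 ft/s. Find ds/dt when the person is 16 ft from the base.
2 ft/s

By similar triangles: 15/(x+s) = 6/s
Solving: s = 6x/9
ds/dt = 6/9 · dx/dt = 2/3 · 3 = 2 ft/s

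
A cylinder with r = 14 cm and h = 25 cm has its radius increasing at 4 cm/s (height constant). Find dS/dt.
424π cm²/s

S = 2πrh + 2πr² (lateral + bases)
dS/dt = (2πh + 4πr)·dr/dt = (2π·25 + 4π·14)·4
= 424π cm²/s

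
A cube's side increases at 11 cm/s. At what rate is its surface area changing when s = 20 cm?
2640 cm²/s

A = 6s²
dA/dt = 12s · ds/dt = 12·20·11 = 2640 cm²/s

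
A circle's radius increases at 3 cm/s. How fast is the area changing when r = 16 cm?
96π cm²/s

A = πr²
dA/dt = 2πr · dr/dt = 2π(16)(3) = 96π cm²/s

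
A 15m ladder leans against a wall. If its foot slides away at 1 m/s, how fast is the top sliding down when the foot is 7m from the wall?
7√11/44 ≈ 0.5276 m/s

x² + y² = 15²
2x·dx/dt + 2y·dy/dt = 0
dy/dt = -x/y · dx/dt = -7/(4√11) · 1 = -7√11/44 m/s
The top is descending at 7√11/44 ≈ 0.5276 m/s.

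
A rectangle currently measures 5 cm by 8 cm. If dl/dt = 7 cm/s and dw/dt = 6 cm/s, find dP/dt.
26 cm/s

P = 2(l + w)
dP/dt = 2(dl/dt + dw/dt) = 2(7 + 6) = 26 cm/s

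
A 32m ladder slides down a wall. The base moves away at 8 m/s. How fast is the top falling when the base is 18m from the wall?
72√7/35 ≈ 5.443 m/s

x² + y² = 32²
2x·dx/dt + 2y·dy/dt = 0
dy/dt = -x/y · dx/dt = -18/(10√7) · 8 = -72√7/35 m/s
The top is descending at 72√7/35 ≈ 5.443 m/s.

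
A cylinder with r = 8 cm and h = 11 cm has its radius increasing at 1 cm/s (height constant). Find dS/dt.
54π cm²/s

S = 2πrh + 2πr² (lateral + bases)
dS/dt = (2πh + 4πr)·dr/dt = (2π·11 + 4π·8)·1
= 54π cm²/s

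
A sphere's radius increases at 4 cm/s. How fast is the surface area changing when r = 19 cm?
608π cm²/s

S = 4πr²
dS/dt = dS/dr · dr/dt = 8πr · 4
At r = 19: dS/dt = 608π cm²/s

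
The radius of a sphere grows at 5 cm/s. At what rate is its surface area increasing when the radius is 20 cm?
800π cm²/s

S = 4πr²
dS/dt = dS/dr · dr/dt = 8πr · 5
At r = 20: dS/dt = 800π cm²/s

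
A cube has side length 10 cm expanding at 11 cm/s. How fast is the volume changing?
3300 cm³/s

V = s³
dV/dt = 3s² · ds/dt = 3·10²·11 = 3300 cm³/s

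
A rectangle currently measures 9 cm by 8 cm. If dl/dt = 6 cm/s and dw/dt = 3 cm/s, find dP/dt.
18 cm/s

P = 2(l + w)
dP/dt = 2(dl/dt + dw/dt) = 2(6 + 3) = 18 cm/s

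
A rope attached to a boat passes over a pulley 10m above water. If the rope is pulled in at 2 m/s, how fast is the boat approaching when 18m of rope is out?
9√14/14 ≈ 2.405 m/s

rope² = x² + 10²
x = √(18² - 10²) = 4√14
dx/dt = (rope/x) · d(rope)/dt = (18/(4√14)) · (-2) = -9√14/14 m/s
The boat approaches at 9√14/14 ≈ 2.405 m/s.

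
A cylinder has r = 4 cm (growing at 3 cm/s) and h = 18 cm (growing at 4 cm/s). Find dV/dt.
496π cm³/s

V = πr²h
dV/dt = 2πrh·dr/dt + πr²·dh/dt
= 2π(4)(18)(3) + π(4)²(4)
= 496π cm³/s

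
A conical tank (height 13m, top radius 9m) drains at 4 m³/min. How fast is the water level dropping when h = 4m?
169/(324π) ≈ 0.166 m/min

r/h = 9/13, so r = (9/13)h
V = (1/3)πr²h = (1/3)π((9/13)h)²h = (27/169)πh³
dV/dh = (81/169)πh²
dh/dt = (dV/dt)/(dV/dh) = -4/((81/169)π·4²) = -169/(324π) m/min
The level is dropping at 169/(324π) ≈ 0.166 m/min.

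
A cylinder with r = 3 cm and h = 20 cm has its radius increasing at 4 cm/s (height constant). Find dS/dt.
208π cm²/s

S = 2πrh + 2πr² (lateral + bases)
dS/dt = (2πh + 4πr)·dr/dt = (2π·20 + 4π·3)·4
= 208π cm²/s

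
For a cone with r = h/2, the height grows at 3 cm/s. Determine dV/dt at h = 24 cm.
432π cm³/s

V = (1/3)π(h/2)²h = πh³/12
dV/dt = πh²/4 · 3
At h = 24: dV/dt = 432π cm³/s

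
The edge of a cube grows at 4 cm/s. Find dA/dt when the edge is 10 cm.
480 cm²/s

A = 6s²
dA/dt = 12s · ds/dt = 12·10·4 = 480 cm²/s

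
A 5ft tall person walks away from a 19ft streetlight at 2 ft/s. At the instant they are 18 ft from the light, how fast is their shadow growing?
5/7 ft/s

By similar triangles: 19/(x+s) = 5/s
Solving: s = 5x/14
ds/dt = 5/14 · dx/dt = 5/14 · 2 = 5/7 ft/s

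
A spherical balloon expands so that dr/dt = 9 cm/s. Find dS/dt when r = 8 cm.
576π cm²/s

S = 4πr²
dS/dt = dS/dr · dr/dt = 8πr · 9
At r = 8: dS/dt = 576π cm²/s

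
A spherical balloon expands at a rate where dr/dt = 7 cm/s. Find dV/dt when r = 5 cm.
700π cm³/s

V = (4/3)πr³
dV/dt = dV/dr · dr/dt = 4πr² · 7
At r = 5: dV/dt = 700π cm³/s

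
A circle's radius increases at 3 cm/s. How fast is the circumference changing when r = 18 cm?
6π cm/s

C = 2πr
dC/dt = 2π · dr/dt = 2π · 3 = 6π cm/s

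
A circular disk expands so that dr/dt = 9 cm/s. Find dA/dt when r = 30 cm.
540π cm²/s

A = πr²
dA/dt = 2πr · dr/dt = 2π(30)(9) = 540π cm²/s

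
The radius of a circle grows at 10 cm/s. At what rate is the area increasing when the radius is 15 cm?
300π cm²/s

A = πr²
dA/dt = 2πr · dr/dt = 2π(15)(10) = 300π cm²/s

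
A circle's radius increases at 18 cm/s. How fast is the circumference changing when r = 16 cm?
36π cm/s

C = 2πr
dC/dt = 2π · dr/dt = 2π · 18 = 36π cm/s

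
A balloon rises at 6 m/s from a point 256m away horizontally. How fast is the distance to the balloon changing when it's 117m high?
702√3169/15845 ≈ 2.494 m/s

z² = 256² + y²
z = √(256² + 117²) = 5√3169
dz/dt = y/z · dy/dt = 117/(5√3169) · 6 = 702√3169/15845 ≈ 2.494 m/s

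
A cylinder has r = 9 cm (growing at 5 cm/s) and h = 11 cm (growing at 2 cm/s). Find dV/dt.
1152π cm³/s

V = πr²h
dV/dt = 2πrh·dr/dt + πr²·dh/dt
= 2π(9)(11)(5) + π(9)²(2)
= 1152π cm³/s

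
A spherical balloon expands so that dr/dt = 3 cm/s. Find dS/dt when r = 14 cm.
336π cm²/s

S = 4πr²
dS/dt = dS/dr · dr/dt = 8πr · 3
At r = 14: dS/dt = 336π cm²/s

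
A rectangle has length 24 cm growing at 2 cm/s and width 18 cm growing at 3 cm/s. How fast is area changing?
108 cm²/s

A = lw
dA/dt = w·dl/dt + l·dw/dt = 18·2 + 24·3 = 108 cm²/s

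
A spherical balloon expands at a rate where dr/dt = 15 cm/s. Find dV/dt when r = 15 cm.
13500π cm³/s

V = (4/3)πr³
dV/dt = dV/dr · dr/dt = 4πr² · 15
At r = 15: dV/dt = 13500π cm³/s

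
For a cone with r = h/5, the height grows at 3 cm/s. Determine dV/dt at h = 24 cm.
1728π/25 cm³/s

V = (1/3)π(h/5)²h = πh³/75
dV/dt = πh²/25 · 3
At h = 24: dV/dt = 1728π/25 cm³/s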